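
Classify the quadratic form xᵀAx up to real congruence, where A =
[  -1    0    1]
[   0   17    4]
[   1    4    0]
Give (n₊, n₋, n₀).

step 0: pivot -1 → sign −
step 1: pivot 17 → sign +
step 2: pivot 1/17 → sign +
signature = (2, 1, 0)

Answer: (2, 1, 0)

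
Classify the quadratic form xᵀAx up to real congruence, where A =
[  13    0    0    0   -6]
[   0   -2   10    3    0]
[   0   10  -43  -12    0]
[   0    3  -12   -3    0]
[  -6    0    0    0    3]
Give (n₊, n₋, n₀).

step 0: pivot 13 → sign +
step 1: pivot -2 → sign −
step 2: pivot 7 → sign +
step 3: pivot 3/14 → sign +
step 4: pivot 3/13 → sign +
signature = (4, 1, 0)

Answer: (4, 1, 0)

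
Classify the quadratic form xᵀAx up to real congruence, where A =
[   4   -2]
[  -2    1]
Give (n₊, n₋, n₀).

Answer: (1, 0, 1)

Derivation:
step 0: pivot 4 → sign +
step 1: row/col 1 already zero → sign 0
signature = (1, 0, 1)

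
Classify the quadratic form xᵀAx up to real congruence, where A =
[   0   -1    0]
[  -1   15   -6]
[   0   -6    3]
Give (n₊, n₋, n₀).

step 0: pivot 15 → sign +
step 1: pivot -1/15 → sign −
step 2: pivot 3 → sign +
signature = (2, 1, 0)

Answer: (2, 1, 0)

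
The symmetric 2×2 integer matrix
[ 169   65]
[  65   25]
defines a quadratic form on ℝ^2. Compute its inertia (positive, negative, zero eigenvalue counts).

Answer: (1, 0, 1)

Derivation:
step 0: pivot 169 → sign +
step 1: row/col 1 already zero → sign 0
signature = (1, 0, 1)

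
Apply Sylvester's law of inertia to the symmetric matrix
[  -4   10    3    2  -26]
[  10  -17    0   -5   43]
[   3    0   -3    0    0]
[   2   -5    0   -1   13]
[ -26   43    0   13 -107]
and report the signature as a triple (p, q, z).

Answer: (3, 2, 0)

Derivation:
step 0: pivot -4 → sign −
step 1: pivot 8 → sign +
step 2: pivot -249/32 → sign −
step 3: pivot 24/83 → sign +
step 4: pivot 3/2 → sign +
signature = (3, 2, 0)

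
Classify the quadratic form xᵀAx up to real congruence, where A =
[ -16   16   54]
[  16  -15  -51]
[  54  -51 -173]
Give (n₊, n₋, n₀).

Answer: (2, 1, 0)

Derivation:
step 0: pivot -16 → sign −
step 1: pivot 1 → sign +
step 2: pivot 1/4 → sign +
signature = (2, 1, 0)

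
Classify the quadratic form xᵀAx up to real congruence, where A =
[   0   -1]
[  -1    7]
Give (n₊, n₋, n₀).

step 0: pivot 7 → sign +
step 1: pivot -1/7 → sign −
signature = (1, 1, 0)

Answer: (1, 1, 0)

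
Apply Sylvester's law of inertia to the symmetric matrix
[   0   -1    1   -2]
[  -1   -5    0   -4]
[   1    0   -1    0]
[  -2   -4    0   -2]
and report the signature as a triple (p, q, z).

Answer: (1, 2, 1)

Derivation:
step 0: pivot -5 → sign −
step 1: pivot 1/5 → sign +
step 2: pivot -6 → sign −
step 3: row/col 3 already zero → sign 0
signature = (1, 2, 1)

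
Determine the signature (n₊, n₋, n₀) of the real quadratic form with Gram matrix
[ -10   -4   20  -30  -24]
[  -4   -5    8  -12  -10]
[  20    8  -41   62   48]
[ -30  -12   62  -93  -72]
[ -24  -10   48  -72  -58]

Answer: (1, 4, 0)

Derivation:
step 0: pivot -10 → sign −
step 1: pivot -17/5 → sign −
step 2: pivot -1 → sign −
step 3: pivot 1 → sign +
step 4: pivot -6/17 → sign −
signature = (1, 4, 0)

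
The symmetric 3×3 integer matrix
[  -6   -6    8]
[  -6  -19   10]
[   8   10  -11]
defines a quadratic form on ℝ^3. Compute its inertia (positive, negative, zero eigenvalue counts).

Answer: (0, 3, 0)

Derivation:
step 0: pivot -6 → sign −
step 1: pivot -13 → sign −
step 2: pivot -1/39 → sign −
signature = (0, 3, 0)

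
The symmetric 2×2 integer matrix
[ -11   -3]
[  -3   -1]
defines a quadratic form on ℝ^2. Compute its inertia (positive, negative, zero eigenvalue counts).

Answer: (0, 2, 0)

Derivation:
step 0: pivot -11 → sign −
step 1: pivot -2/11 → sign −
signature = (0, 2, 0)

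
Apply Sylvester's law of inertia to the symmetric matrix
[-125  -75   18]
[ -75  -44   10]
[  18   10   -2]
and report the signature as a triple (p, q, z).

Answer: (1, 2, 0)

Derivation:
step 0: pivot -125 → sign −
step 1: pivot 1 → sign +
step 2: pivot -6/125 → sign −
signature = (1, 2, 0)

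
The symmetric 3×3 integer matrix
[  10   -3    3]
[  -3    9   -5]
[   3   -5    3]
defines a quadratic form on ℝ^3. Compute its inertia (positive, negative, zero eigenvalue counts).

Answer: (3, 0, 0)

Derivation:
step 0: pivot 10 → sign +
step 1: pivot 81/10 → sign +
step 2: pivot 2/81 → sign +
signature = (3, 0, 0)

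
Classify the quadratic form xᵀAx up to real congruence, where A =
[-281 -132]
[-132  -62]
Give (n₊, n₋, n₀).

Answer: (1, 1, 0)

Derivation:
step 0: pivot -281 → sign −
step 1: pivot 2/281 → sign +
signature = (1, 1, 0)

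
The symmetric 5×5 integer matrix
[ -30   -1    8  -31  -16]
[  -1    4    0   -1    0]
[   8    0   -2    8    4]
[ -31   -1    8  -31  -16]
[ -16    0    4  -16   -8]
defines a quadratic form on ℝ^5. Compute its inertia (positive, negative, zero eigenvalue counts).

Answer: (3, 1, 1)

Derivation:
step 0: pivot -30 → sign −
step 1: pivot 121/30 → sign +
step 2: pivot 14/121 → sign +
step 3: pivot 3/7 → sign +
step 4: row/col 4 already zero → sign 0
signature = (3, 1, 1)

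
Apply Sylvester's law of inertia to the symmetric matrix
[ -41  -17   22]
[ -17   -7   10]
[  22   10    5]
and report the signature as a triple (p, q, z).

step 0: pivot -41 → sign −
step 1: pivot 2/41 → sign +
step 2: pivot 1 → sign +
signature = (2, 1, 0)

Answer: (2, 1, 0)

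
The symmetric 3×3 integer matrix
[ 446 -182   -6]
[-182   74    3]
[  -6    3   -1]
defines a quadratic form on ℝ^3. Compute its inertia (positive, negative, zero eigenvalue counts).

Answer: (2, 1, 0)

Derivation:
step 0: pivot 446 → sign +
step 1: pivot -60/223 → sign −
step 2: pivot 1/20 → sign +
signature = (2, 1, 0)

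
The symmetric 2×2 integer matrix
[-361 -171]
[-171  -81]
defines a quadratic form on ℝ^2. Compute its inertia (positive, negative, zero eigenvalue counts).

step 0: pivot -361 → sign −
step 1: row/col 1 already zero → sign 0
signature = (0, 1, 1)

Answer: (0, 1, 1)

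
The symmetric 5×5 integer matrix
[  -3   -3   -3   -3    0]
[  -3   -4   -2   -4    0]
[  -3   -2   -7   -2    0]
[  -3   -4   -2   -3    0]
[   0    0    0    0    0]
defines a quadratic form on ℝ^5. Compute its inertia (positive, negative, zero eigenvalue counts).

step 0: pivot -3 → sign −
step 1: pivot -1 → sign −
step 2: pivot -3 → sign −
step 3: pivot 1 → sign +
step 4: row/col 4 already zero → sign 0
signature = (1, 3, 1)

Answer: (1, 3, 1)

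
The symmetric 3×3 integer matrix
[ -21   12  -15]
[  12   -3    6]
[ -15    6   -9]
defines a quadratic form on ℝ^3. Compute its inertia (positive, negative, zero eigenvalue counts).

step 0: pivot -21 → sign −
step 1: pivot 27/7 → sign +
step 2: row/col 2 already zero → sign 0
signature = (1, 1, 1)

Answer: (1, 1, 1)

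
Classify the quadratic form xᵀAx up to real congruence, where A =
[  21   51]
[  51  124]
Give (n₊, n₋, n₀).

Answer: (2, 0, 0)

Derivation:
step 0: pivot 21 → sign +
step 1: pivot 1/7 → sign +
signature = (2, 0, 0)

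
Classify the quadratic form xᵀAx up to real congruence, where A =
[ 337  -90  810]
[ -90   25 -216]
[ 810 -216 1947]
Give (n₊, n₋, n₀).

step 0: pivot 337 → sign +
step 1: pivot 325/337 → sign +
step 2: pivot 3/325 → sign +
signature = (3, 0, 0)

Answer: (3, 0, 0)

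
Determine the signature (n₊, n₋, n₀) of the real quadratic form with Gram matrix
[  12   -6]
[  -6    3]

Answer: (1, 0, 1)

Derivation:
step 0: pivot 12 → sign +
step 1: row/col 1 already zero → sign 0
signature = (1, 0, 1)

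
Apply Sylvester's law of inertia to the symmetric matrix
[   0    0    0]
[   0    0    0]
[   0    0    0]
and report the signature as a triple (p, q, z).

Answer: (0, 0, 3)

Derivation:
step 0: row/col 0 already zero → sign 0
step 1: row/col 1 already zero → sign 0
step 2: row/col 2 already zero → sign 0
signature = (0, 0, 3)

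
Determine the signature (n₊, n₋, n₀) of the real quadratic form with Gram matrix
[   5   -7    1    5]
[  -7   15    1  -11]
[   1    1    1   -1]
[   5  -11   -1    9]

step 0: pivot 5 → sign +
step 1: pivot 26/5 → sign +
step 2: pivot -4/13 → sign −
step 3: pivot 1 → sign +
signature = (3, 1, 0)

Answer: (3, 1, 0)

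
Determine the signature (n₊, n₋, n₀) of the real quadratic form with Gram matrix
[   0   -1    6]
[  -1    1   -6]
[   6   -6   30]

Answer: (1, 2, 0)

Derivation:
step 0: pivot 1 → sign +
step 1: pivot -1 → sign −
step 2: pivot -6 → sign −
signature = (1, 2, 0)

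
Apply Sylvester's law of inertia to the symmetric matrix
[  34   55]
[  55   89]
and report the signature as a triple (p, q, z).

step 0: pivot 34 → sign +
step 1: pivot 1/34 → sign +
signature = (2, 0, 0)

Answer: (2, 0, 0)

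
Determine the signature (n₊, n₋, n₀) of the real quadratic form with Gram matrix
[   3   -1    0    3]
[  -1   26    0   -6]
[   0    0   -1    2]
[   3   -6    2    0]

Answer: (3, 1, 0)

Derivation:
step 0: pivot 3 → sign +
step 1: pivot 77/3 → sign +
step 2: pivot -1 → sign −
step 3: pivot 2/77 → sign +
signature = (3, 1, 0)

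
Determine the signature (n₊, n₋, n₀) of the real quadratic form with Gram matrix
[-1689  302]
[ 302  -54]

step 0: pivot -1689 → sign −
step 1: pivot -2/1689 → sign −
signature = (0, 2, 0)

Answer: (0, 2, 0)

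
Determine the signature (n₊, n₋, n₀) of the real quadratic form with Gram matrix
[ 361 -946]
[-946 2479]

step 0: pivot 361 → sign +
step 1: pivot 3/361 → sign +
signature = (2, 0, 0)

Answer: (2, 0, 0)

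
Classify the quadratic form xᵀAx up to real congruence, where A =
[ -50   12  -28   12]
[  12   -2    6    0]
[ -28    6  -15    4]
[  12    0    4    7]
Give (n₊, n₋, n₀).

step 0: pivot -50 → sign −
step 1: pivot 22/25 → sign +
step 2: pivot 1/11 → sign +
step 3: pivot -1 → sign −
signature = (2, 2, 0)

Answer: (2, 2, 0)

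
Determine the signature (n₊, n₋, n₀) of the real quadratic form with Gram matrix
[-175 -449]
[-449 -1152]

Answer: (1, 1, 0)

Derivation:
step 0: pivot -175 → sign −
step 1: pivot 1/175 → sign +
signature = (1, 1, 0)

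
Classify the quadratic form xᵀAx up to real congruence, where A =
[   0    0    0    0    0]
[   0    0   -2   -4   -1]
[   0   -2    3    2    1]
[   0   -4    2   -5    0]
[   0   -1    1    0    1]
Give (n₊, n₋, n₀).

Answer: (2, 2, 1)

Derivation:
step 0: pivot 3 → sign +
step 1: pivot -4/3 → sign −
step 2: pivot -1 → sign −
step 3: pivot 3/4 → sign +
step 4: row/col 4 already zero → sign 0
signature = (2, 2, 1)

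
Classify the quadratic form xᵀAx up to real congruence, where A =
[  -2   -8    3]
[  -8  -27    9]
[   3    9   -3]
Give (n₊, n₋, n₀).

Answer: (1, 2, 0)

Derivation:
step 0: pivot -2 → sign −
step 1: pivot 5 → sign +
step 2: pivot -3/10 → sign −
signature = (1, 2, 0)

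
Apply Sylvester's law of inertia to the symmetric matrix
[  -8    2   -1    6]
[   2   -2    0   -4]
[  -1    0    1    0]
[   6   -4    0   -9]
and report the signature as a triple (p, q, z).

step 0: pivot -8 → sign −
step 1: pivot -3/2 → sign −
step 2: pivot 7/6 → sign +
step 3: pivot -3/7 → sign −
signature = (1, 3, 0)

Answer: (1, 3, 0)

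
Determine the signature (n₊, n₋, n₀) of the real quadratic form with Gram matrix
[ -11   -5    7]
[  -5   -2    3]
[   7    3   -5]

step 0: pivot -11 → sign −
step 1: pivot 3/11 → sign +
step 2: pivot -2/3 → sign −
signature = (1, 2, 0)

Answer: (1, 2, 0)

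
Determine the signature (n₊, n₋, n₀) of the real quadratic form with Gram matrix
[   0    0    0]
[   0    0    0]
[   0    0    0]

step 0: row/col 0 already zero → sign 0
step 1: row/col 1 already zero → sign 0
step 2: row/col 2 already zero → sign 0
signature = (0, 0, 3)

Answer: (0, 0, 3)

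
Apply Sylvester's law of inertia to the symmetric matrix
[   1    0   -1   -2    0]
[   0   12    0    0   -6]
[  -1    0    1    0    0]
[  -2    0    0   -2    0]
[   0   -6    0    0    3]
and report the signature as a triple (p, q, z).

step 0: pivot 1 → sign +
step 1: pivot 12 → sign +
step 2: pivot -6 → sign −
step 3: pivot 2/3 → sign +
step 4: row/col 4 already zero → sign 0
signature = (3, 1, 1)

Answer: (3, 1, 1)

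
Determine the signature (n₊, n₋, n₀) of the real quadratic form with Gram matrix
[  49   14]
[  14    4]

Answer: (1, 0, 1)

Derivation:
step 0: pivot 49 → sign +
step 1: row/col 1 already zero → sign 0
signature = (1, 0, 1)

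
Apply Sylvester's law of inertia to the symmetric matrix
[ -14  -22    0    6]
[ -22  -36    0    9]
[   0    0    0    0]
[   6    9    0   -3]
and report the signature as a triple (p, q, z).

step 0: pivot -14 → sign −
step 1: pivot -10/7 → sign −
step 2: pivot -3/10 → sign −
step 3: row/col 3 already zero → sign 0
signature = (0, 3, 1)

Answer: (0, 3, 1)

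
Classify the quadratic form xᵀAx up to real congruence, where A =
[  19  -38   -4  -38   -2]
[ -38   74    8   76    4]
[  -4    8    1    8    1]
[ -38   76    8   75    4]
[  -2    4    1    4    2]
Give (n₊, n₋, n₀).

step 0: pivot 19 → sign +
step 1: pivot -2 → sign −
step 2: pivot 3/19 → sign +
step 3: pivot -1 → sign −
step 4: pivot -1/3 → sign −
signature = (2, 3, 0)

Answer: (2, 3, 0)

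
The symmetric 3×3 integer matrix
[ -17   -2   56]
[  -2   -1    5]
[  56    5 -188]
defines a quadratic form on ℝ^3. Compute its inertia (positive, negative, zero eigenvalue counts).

step 0: pivot -17 → sign −
step 1: pivot -13/17 → sign −
step 2: pivot -3/13 → sign −
signature = (0, 3, 0)

Answer: (0, 3, 0)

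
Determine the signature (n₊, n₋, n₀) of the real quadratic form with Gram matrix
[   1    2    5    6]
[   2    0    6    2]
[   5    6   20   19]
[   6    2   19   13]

step 0: pivot 1 → sign +
step 1: pivot -4 → sign −
step 2: pivot -1 → sign −
step 3: pivot 3 → sign +
signature = (2, 2, 0)

Answer: (2, 2, 0)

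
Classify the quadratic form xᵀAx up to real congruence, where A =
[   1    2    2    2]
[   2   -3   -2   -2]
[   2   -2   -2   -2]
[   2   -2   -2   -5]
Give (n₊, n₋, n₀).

step 0: pivot 1 → sign +
step 1: pivot -7 → sign −
step 2: pivot -6/7 → sign −
step 3: pivot -3 → sign −
signature = (1, 3, 0)

Answer: (1, 3, 0)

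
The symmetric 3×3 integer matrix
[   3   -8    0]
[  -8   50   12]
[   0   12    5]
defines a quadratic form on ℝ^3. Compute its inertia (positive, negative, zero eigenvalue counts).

step 0: pivot 3 → sign +
step 1: pivot 86/3 → sign +
step 2: pivot -1/43 → sign −
signature = (2, 1, 0)

Answer: (2, 1, 0)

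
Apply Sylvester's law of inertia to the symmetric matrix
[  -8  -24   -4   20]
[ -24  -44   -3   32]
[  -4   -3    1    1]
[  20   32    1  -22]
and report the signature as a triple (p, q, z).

step 0: pivot -8 → sign −
step 1: pivot 28 → sign +
step 2: pivot 3/28 → sign +
step 3: row/col 3 already zero → sign 0
signature = (2, 1, 1)

Answer: (2, 1, 1)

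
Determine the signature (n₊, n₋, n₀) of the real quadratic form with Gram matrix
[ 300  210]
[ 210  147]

step 0: pivot 300 → sign +
step 1: row/col 1 already zero → sign 0
signature = (1, 0, 1)

Answer: (1, 0, 1)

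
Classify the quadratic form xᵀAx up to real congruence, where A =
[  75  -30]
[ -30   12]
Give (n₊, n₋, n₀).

Answer: (1, 0, 1)

Derivation:
step 0: pivot 75 → sign +
step 1: row/col 1 already zero → sign 0
signature = (1, 0, 1)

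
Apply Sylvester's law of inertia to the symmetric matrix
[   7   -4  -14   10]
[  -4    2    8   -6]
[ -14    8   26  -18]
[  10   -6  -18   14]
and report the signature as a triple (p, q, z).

Answer: (2, 2, 0)

Derivation:
step 0: pivot 7 → sign +
step 1: pivot -2/7 → sign −
step 2: pivot -2 → sign −
step 3: pivot 2 → sign +
signature = (2, 2, 0)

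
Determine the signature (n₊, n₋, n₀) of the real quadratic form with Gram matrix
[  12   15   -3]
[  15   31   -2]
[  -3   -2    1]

step 0: pivot 12 → sign +
step 1: pivot 49/4 → sign +
step 2: row/col 2 already zero → sign 0
signature = (2, 0, 1)

Answer: (2, 0, 1)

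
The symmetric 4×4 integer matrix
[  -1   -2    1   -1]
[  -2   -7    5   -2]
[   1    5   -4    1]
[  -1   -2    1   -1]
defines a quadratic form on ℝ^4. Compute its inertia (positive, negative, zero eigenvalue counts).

Answer: (0, 2, 2)

Derivation:
step 0: pivot -1 → sign −
step 1: pivot -3 → sign −
step 2: row/col 2 already zero → sign 0
step 3: row/col 3 already zero → sign 0
signature = (0, 2, 2)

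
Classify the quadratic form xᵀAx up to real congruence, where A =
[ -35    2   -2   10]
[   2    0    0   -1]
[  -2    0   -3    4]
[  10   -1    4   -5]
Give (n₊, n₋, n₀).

Answer: (1, 3, 0)

Derivation:
step 0: pivot -35 → sign −
step 1: pivot 4/35 → sign +
step 2: pivot -3 → sign −
step 3: pivot -3/4 → sign −
signature = (1, 3, 0)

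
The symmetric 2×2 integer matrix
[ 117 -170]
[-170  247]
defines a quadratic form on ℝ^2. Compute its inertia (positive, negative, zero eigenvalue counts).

Answer: (1, 1, 0)

Derivation:
step 0: pivot 117 → sign +
step 1: pivot -1/117 → sign −
signature = (1, 1, 0)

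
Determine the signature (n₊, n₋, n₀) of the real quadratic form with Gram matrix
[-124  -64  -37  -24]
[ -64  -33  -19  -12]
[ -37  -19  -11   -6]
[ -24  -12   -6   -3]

step 0: pivot -124 → sign −
step 1: pivot 1/31 → sign +
step 2: pivot -1/4 → sign −
step 3: pivot -3 → sign −
signature = (1, 3, 0)

Answer: (1, 3, 0)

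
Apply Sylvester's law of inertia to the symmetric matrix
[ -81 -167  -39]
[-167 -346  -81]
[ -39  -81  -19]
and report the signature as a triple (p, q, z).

step 0: pivot -81 → sign −
step 1: pivot -137/81 → sign −
step 2: pivot -2/137 → sign −
signature = (0, 3, 0)

Answer: (0, 3, 0)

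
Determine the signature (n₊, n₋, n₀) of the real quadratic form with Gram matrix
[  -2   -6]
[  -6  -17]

step 0: pivot -2 → sign −
step 1: pivot 1 → sign +
signature = (1, 1, 0)

Answer: (1, 1, 0)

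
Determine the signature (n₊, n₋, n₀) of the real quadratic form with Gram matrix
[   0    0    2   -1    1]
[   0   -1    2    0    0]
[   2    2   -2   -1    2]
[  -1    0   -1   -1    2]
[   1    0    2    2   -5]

Answer: (1, 4, 0)

Derivation:
step 0: pivot -1 → sign −
step 1: pivot 2 → sign +
step 2: pivot -2 → sign −
step 3: pivot -3/2 → sign −
step 4: pivot -1/2 → sign −
signature = (1, 4, 0)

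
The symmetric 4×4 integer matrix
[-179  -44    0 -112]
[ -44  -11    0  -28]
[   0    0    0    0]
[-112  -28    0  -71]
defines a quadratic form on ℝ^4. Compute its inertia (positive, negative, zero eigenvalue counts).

step 0: pivot -179 → sign −
step 1: pivot -33/179 → sign −
step 2: pivot 3/11 → sign +
step 3: row/col 3 already zero → sign 0
signature = (1, 2, 1)

Answer: (1, 2, 1)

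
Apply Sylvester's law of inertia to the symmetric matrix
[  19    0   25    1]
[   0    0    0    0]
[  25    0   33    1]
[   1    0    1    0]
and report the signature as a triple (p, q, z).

step 0: pivot 19 → sign +
step 1: pivot 2/19 → sign +
step 2: pivot -1 → sign −
step 3: row/col 3 already zero → sign 0
signature = (2, 1, 1)

Answer: (2, 1, 1)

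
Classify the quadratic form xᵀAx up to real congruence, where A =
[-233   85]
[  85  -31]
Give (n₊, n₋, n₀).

Answer: (1, 1, 0)

Derivation:
step 0: pivot -233 → sign −
step 1: pivot 2/233 → sign +
signature = (1, 1, 0)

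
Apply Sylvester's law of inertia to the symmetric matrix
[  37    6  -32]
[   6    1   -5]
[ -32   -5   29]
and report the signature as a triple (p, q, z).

step 0: pivot 37 → sign +
step 1: pivot 1/37 → sign +
step 2: row/col 2 already zero → sign 0
signature = (2, 0, 1)

Answer: (2, 0, 1)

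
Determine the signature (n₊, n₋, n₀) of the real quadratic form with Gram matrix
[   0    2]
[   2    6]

Answer: (1, 1, 0)

Derivation:
step 0: pivot 6 → sign +
step 1: pivot -2/3 → sign −
signature = (1, 1, 0)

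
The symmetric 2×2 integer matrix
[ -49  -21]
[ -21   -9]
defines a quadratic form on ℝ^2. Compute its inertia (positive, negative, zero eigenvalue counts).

step 0: pivot -49 → sign −
step 1: row/col 1 already zero → sign 0
signature = (0, 1, 1)

Answer: (0, 1, 1)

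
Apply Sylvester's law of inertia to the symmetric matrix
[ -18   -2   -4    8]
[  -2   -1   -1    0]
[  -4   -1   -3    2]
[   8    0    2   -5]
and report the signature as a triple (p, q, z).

step 0: pivot -18 → sign −
step 1: pivot -7/9 → sign −
step 2: pivot -12/7 → sign −
step 3: row/col 3 already zero → sign 0
signature = (0, 3, 1)

Answer: (0, 3, 1)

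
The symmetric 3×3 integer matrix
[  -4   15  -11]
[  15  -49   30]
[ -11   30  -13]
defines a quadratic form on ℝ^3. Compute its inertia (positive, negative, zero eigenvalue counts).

step 0: pivot -4 → sign −
step 1: pivot 29/4 → sign +
step 2: pivot -6/29 → sign −
signature = (1, 2, 0)

Answer: (1, 2, 0)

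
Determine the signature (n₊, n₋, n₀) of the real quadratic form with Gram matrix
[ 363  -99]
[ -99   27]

Answer: (1, 0, 1)

Derivation:
step 0: pivot 363 → sign +
step 1: row/col 1 already zero → sign 0
signature = (1, 0, 1)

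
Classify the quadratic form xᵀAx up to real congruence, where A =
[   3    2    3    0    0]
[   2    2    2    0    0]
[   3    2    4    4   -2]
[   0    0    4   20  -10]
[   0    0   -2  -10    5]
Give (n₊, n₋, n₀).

step 0: pivot 3 → sign +
step 1: pivot 2/3 → sign +
step 2: pivot 1 → sign +
step 3: pivot 4 → sign +
step 4: row/col 4 already zero → sign 0
signature = (4, 0, 1)

Answer: (4, 0, 1)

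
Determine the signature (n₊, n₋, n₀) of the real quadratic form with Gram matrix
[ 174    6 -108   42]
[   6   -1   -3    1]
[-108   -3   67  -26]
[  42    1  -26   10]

step 0: pivot 174 → sign +
step 1: pivot -35/29 → sign −
step 2: pivot 2/5 → sign +
step 3: pivot -1/14 → sign −
signature = (2, 2, 0)

Answer: (2, 2, 0)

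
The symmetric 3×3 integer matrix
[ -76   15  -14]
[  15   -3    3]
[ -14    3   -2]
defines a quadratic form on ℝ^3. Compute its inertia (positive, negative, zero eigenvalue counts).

step 0: pivot -76 → sign −
step 1: pivot -3/76 → sign −
step 2: pivot 2 → sign +
signature = (1, 2, 0)

Answer: (1, 2, 0)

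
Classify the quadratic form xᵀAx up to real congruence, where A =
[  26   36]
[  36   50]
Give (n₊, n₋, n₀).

Answer: (2, 0, 0)

Derivation:
step 0: pivot 26 → sign +
step 1: pivot 2/13 → sign +
signature = (2, 0, 0)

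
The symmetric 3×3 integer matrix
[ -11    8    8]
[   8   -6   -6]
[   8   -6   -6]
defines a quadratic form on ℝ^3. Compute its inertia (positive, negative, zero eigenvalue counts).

Answer: (0, 2, 1)

Derivation:
step 0: pivot -11 → sign −
step 1: pivot -2/11 → sign −
step 2: row/col 2 already zero → sign 0
signature = (0, 2, 1)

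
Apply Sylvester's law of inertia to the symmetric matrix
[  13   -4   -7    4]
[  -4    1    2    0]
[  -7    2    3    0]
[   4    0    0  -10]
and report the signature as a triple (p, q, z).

Answer: (1, 3, 0)

Derivation:
step 0: pivot 13 → sign +
step 1: pivot -3/13 → sign −
step 2: pivot -2/3 → sign −
step 3: pivot -2 → sign −
signature = (1, 3, 0)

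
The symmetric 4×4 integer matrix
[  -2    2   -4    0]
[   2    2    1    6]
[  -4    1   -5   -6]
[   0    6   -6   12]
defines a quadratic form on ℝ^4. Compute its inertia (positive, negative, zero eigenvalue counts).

Answer: (2, 1, 1)

Derivation:
step 0: pivot -2 → sign −
step 1: pivot 4 → sign +
step 2: pivot 3/4 → sign +
step 3: row/col 3 already zero → sign 0
signature = (2, 1, 1)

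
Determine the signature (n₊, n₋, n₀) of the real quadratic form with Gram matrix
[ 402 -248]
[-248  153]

Answer: (2, 0, 0)

Derivation:
step 0: pivot 402 → sign +
step 1: pivot 1/201 → sign +
signature = (2, 0, 0)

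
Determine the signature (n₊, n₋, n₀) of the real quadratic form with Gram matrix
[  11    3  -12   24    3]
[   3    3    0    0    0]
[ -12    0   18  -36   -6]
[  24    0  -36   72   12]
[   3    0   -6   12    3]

Answer: (3, 1, 1)

Derivation:
step 0: pivot 11 → sign +
step 1: pivot 24/11 → sign +
step 2: pivot 15/8 → sign +
step 3: pivot -24/5 → sign −
step 4: row/col 4 already zero → sign 0
signature = (3, 1, 1)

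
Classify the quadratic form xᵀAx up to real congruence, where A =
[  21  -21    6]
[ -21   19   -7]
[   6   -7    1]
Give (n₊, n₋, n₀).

step 0: pivot 21 → sign +
step 1: pivot -2 → sign −
step 2: pivot -3/14 → sign −
signature = (1, 2, 0)

Answer: (1, 2, 0)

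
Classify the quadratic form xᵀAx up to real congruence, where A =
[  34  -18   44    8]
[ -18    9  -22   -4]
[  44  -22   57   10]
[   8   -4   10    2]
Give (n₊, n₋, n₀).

step 0: pivot 34 → sign +
step 1: pivot -9/17 → sign −
step 2: pivot 29/9 → sign +
step 3: pivot 6/29 → sign +
signature = (3, 1, 0)

Answer: (3, 1, 0)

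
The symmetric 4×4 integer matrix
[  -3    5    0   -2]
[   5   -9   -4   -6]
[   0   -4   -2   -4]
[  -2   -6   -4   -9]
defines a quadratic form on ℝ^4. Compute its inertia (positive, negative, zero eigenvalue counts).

Answer: (2, 2, 0)

Derivation:
step 0: pivot -3 → sign −
step 1: pivot -2/3 → sign −
step 2: pivot 22 → sign +
step 3: pivot 1/11 → sign +
signature = (2, 2, 0)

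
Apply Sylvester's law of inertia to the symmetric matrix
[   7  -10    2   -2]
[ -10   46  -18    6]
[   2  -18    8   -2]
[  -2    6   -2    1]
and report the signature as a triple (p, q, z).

Answer: (4, 0, 0)

Derivation:
step 0: pivot 7 → sign +
step 1: pivot 222/7 → sign +
step 2: pivot 22/111 → sign +
step 3: pivot 1/11 → sign +
signature = (4, 0, 0)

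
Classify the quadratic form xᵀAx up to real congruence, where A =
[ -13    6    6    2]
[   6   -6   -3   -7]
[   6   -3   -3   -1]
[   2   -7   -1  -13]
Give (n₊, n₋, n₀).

step 0: pivot -13 → sign −
step 1: pivot -42/13 → sign −
step 2: pivot -3/14 → sign −
step 3: pivot -2/3 → sign −
signature = (0, 4, 0)

Answer: (0, 4, 0)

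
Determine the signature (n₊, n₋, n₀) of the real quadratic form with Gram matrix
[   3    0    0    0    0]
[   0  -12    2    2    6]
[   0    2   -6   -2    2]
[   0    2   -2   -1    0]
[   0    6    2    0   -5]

step 0: pivot 3 → sign +
step 1: pivot -12 → sign −
step 2: pivot -17/3 → sign −
step 3: pivot -3/17 → sign −
step 4: pivot -1/3 → sign −
signature = (1, 4, 0)

Answer: (1, 4, 0)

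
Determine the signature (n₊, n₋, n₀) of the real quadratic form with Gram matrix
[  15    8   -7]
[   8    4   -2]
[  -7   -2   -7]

step 0: pivot 15 → sign +
step 1: pivot -4/15 → sign −
step 2: pivot 1 → sign +
signature = (2, 1, 0)

Answer: (2, 1, 0)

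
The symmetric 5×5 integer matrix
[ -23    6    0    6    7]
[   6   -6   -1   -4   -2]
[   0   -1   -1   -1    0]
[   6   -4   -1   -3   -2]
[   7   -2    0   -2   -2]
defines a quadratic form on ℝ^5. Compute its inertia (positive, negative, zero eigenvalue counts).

step 0: pivot -23 → sign −
step 1: pivot -102/23 → sign −
step 2: pivot -79/102 → sign −
step 3: pivot 13/79 → sign +
step 4: pivot 1/13 → sign +
signature = (2, 3, 0)

Answer: (2, 3, 0)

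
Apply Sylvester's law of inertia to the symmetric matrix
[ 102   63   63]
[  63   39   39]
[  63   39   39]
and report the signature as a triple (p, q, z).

Answer: (2, 0, 1)

Derivation:
step 0: pivot 102 → sign +
step 1: pivot 3/34 → sign +
step 2: row/col 2 already zero → sign 0
signature = (2, 0, 1)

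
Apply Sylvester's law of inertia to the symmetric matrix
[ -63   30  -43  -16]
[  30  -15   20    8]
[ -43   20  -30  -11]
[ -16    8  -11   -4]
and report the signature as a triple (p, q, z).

Answer: (1, 3, 0)

Derivation:
step 0: pivot -63 → sign −
step 1: pivot -5/7 → sign −
step 2: pivot -1/3 → sign −
step 3: pivot 3/5 → sign +
signature = (1, 3, 0)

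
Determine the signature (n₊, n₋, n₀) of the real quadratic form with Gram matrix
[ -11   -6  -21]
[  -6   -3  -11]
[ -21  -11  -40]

Answer: (1, 2, 0)

Derivation:
step 0: pivot -11 → sign −
step 1: pivot 3/11 → sign +
step 2: pivot -2/3 → sign −
signature = (1, 2, 0)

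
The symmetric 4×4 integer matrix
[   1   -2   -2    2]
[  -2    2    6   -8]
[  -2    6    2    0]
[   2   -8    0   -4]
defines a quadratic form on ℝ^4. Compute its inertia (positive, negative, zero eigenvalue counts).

step 0: pivot 1 → sign +
step 1: pivot -2 → sign −
step 2: row/col 2 already zero → sign 0
step 3: row/col 3 already zero → sign 0
signature = (1, 1, 2)

Answer: (1, 1, 2)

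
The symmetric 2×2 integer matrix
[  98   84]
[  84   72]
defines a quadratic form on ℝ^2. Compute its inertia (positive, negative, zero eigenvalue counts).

step 0: pivot 98 → sign +
step 1: row/col 1 already zero → sign 0
signature = (1, 0, 1)

Answer: (1, 0, 1)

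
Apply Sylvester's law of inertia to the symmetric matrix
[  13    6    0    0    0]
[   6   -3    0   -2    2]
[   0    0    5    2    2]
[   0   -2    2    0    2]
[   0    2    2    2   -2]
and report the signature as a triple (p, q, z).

step 0: pivot 13 → sign +
step 1: pivot -75/13 → sign −
step 2: pivot 5 → sign +
step 3: pivot -8/75 → sign −
step 4: pivot 3/10 → sign +
signature = (3, 2, 0)

Answer: (3, 2, 0)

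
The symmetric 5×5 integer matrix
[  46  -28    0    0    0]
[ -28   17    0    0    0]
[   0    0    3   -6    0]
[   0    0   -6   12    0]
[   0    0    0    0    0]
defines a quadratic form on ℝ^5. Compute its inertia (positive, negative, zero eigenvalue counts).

Answer: (2, 1, 2)

Derivation:
step 0: pivot 46 → sign +
step 1: pivot -1/23 → sign −
step 2: pivot 3 → sign +
step 3: row/col 3 already zero → sign 0
step 4: row/col 4 already zero → sign 0
signature = (2, 1, 2)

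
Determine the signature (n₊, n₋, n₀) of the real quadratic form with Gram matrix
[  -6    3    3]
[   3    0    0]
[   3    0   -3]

step 0: pivot -6 → sign −
step 1: pivot 3/2 → sign +
step 2: pivot -3 → sign −
signature = (1, 2, 0)

Answer: (1, 2, 0)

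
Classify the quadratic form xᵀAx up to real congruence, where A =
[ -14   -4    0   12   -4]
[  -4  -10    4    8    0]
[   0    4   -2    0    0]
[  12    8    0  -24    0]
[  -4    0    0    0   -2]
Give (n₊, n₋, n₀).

step 0: pivot -14 → sign −
step 1: pivot -62/7 → sign −
step 2: pivot -6/31 → sign −
step 3: pivot 32/3 → sign +
step 4: row/col 4 already zero → sign 0
signature = (1, 3, 1)

Answer: (1, 3, 1)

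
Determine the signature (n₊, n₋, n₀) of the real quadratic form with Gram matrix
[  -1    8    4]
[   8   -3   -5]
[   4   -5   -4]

Answer: (2, 1, 0)

Derivation:
step 0: pivot -1 → sign −
step 1: pivot 61 → sign +
step 2: pivot 3/61 → sign +
signature = (2, 1, 0)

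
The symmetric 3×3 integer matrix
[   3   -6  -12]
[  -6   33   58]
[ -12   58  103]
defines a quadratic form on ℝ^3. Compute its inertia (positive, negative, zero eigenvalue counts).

Answer: (2, 1, 0)

Derivation:
step 0: pivot 3 → sign +
step 1: pivot 21 → sign +
step 2: pivot -1/21 → sign −
signature = (2, 1, 0)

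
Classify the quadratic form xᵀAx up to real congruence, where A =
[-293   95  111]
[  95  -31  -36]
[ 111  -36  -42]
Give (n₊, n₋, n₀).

step 0: pivot -293 → sign −
step 1: pivot -58/293 → sign −
step 2: pivot 3/58 → sign +
signature = (1, 2, 0)

Answer: (1, 2, 0)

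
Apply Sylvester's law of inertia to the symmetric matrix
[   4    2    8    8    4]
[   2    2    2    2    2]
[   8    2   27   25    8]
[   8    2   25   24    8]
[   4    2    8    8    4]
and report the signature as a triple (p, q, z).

Answer: (4, 0, 1)

Derivation:
step 0: pivot 4 → sign +
step 1: pivot 1 → sign +
step 2: pivot 7 → sign +
step 3: pivot 3/7 → sign +
step 4: row/col 4 already zero → sign 0
signature = (4, 0, 1)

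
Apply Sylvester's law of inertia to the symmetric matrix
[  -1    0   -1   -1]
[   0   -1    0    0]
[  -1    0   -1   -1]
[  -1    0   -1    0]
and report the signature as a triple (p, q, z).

step 0: pivot -1 → sign −
step 1: pivot -1 → sign −
step 2: pivot 1 → sign +
step 3: row/col 3 already zero → sign 0
signature = (1, 2, 1)

Answer: (1, 2, 1)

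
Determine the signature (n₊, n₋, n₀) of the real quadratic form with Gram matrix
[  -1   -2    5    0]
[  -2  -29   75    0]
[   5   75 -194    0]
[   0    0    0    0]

step 0: pivot -1 → sign −
step 1: pivot -25 → sign −
step 2: row/col 2 already zero → sign 0
step 3: row/col 3 already zero → sign 0
signature = (0, 2, 2)

Answer: (0, 2, 2)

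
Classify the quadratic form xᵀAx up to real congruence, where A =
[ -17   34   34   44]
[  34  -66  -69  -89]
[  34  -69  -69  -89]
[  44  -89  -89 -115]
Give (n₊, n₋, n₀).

Answer: (1, 3, 0)

Derivation:
step 0: pivot -17 → sign −
step 1: pivot 2 → sign +
step 2: pivot -3/2 → sign −
step 3: pivot -2/17 → sign −
signature = (1, 3, 0)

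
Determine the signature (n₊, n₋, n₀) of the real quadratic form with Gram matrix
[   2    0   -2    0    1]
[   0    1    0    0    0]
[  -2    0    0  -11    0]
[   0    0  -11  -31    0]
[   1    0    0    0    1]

Answer: (3, 2, 0)

Derivation:
step 0: pivot 2 → sign +
step 1: pivot 1 → sign +
step 2: pivot -2 → sign −
step 3: pivot 59/2 → sign +
step 4: pivot -3/118 → sign −
signature = (3, 2, 0)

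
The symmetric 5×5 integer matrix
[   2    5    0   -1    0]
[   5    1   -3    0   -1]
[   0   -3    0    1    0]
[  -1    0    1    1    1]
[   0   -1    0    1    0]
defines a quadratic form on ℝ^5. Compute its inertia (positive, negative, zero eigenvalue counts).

Answer: (3, 2, 0)

Derivation:
step 0: pivot 2 → sign +
step 1: pivot -23/2 → sign −
step 2: pivot 18/23 → sign +
step 3: pivot 8/9 → sign +
step 4: pivot -1/2 → sign −
signature = (3, 2, 0)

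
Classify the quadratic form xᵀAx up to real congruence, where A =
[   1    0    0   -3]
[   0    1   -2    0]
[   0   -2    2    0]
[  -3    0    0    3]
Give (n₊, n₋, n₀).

Answer: (2, 2, 0)

Derivation:
step 0: pivot 1 → sign +
step 1: pivot 1 → sign +
step 2: pivot -2 → sign −
step 3: pivot -6 → sign −
signature = (2, 2, 0)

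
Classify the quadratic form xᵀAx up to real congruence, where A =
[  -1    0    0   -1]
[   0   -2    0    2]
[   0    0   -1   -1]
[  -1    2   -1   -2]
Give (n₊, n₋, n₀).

Answer: (1, 3, 0)

Derivation:
step 0: pivot -1 → sign −
step 1: pivot -2 → sign −
step 2: pivot -1 → sign −
step 3: pivot 2 → sign +
signature = (1, 3, 0)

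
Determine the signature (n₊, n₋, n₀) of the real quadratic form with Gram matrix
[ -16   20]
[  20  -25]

step 0: pivot -16 → sign −
step 1: row/col 1 already zero → sign 0
signature = (0, 1, 1)

Answer: (0, 1, 1)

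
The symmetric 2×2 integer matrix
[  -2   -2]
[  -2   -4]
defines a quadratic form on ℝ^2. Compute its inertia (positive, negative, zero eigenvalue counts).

step 0: pivot -2 → sign −
step 1: pivot -2 → sign −
signature = (0, 2, 0)

Answer: (0, 2, 0)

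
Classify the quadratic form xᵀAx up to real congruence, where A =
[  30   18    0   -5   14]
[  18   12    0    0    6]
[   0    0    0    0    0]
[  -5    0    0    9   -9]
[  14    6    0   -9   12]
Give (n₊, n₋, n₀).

step 0: pivot 30 → sign +
step 1: pivot 6/5 → sign +
step 2: pivot 2/3 → sign +
step 3: row/col 3 already zero → sign 0
step 4: row/col 4 already zero → sign 0
signature = (3, 0, 2)

Answer: (3, 0, 2)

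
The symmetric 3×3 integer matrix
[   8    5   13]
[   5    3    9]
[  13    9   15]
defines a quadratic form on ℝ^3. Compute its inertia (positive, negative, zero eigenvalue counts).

step 0: pivot 8 → sign +
step 1: pivot -1/8 → sign −
step 2: row/col 2 already zero → sign 0
signature = (1, 1, 1)

Answer: (1, 1, 1)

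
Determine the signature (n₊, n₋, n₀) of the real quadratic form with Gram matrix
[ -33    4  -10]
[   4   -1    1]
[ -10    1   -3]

step 0: pivot -33 → sign −
step 1: pivot -17/33 → sign −
step 2: pivot 2/17 → sign +
signature = (1, 2, 0)

Answer: (1, 2, 0)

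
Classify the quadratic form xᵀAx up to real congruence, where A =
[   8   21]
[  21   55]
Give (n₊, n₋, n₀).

Answer: (1, 1, 0)

Derivation:
step 0: pivot 8 → sign +
step 1: pivot -1/8 → sign −
signature = (1, 1, 0)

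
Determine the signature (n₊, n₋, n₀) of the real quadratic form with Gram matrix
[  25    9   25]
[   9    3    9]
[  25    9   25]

Answer: (1, 1, 1)

Derivation:
step 0: pivot 25 → sign +
step 1: pivot -6/25 → sign −
step 2: row/col 2 already zero → sign 0
signature = (1, 1, 1)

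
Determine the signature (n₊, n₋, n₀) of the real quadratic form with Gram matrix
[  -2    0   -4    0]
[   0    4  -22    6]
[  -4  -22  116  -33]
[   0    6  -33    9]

step 0: pivot -2 → sign −
step 1: pivot 4 → sign +
step 2: pivot 3 → sign +
step 3: row/col 3 already zero → sign 0
signature = (2, 1, 1)

Answer: (2, 1, 1)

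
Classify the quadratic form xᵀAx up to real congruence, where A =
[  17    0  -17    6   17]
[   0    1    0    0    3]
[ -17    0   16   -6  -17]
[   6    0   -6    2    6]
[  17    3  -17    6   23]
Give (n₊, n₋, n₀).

Answer: (2, 3, 0)

Derivation:
step 0: pivot 17 → sign +
step 1: pivot 1 → sign +
step 2: pivot -1 → sign −
step 3: pivot -2/17 → sign −
step 4: pivot -3 → sign −
signature = (2, 3, 0)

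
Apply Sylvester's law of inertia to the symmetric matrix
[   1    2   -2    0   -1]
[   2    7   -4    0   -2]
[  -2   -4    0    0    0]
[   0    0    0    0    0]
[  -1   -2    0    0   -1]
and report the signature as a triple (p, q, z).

Answer: (2, 2, 1)

Derivation:
step 0: pivot 1 → sign +
step 1: pivot 3 → sign +
step 2: pivot -4 → sign −
step 3: pivot -1 → sign −
step 4: row/col 4 already zero → sign 0
signature = (2, 2, 1)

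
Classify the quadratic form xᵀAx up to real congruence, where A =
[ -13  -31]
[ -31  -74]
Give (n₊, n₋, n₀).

step 0: pivot -13 → sign −
step 1: pivot -1/13 → sign −
signature = (0, 2, 0)

Answer: (0, 2, 0)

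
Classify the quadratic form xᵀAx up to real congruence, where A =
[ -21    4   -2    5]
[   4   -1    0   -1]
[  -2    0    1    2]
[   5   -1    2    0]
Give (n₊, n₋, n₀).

step 0: pivot -21 → sign −
step 1: pivot -5/21 → sign −
step 2: pivot 9/5 → sign +
step 3: pivot -2/9 → sign −
signature = (1, 3, 0)

Answer: (1, 3, 0)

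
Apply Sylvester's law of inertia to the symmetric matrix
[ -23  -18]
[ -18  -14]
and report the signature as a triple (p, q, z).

Answer: (1, 1, 0)

Derivation:
step 0: pivot -23 → sign −
step 1: pivot 2/23 → sign +
signature = (1, 1, 0)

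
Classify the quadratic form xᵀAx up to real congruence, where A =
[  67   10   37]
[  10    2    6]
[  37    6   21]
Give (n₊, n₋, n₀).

Answer: (3, 0, 0)

Derivation:
step 0: pivot 67 → sign +
step 1: pivot 34/67 → sign +
step 2: pivot 2/17 → sign +
signature = (3, 0, 0)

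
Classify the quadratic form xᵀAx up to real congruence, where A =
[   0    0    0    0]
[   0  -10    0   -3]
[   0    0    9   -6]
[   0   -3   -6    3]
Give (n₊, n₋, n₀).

step 0: pivot -10 → sign −
step 1: pivot 9 → sign +
step 2: pivot -1/10 → sign −
step 3: row/col 3 already zero → sign 0
signature = (1, 2, 1)

Answer: (1, 2, 1)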